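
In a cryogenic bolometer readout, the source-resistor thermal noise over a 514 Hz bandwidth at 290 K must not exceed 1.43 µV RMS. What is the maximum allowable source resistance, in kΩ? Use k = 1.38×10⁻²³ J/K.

249 kΩ

Johnson–Nyquist: V_n = √(4kTRB) ⇒ R = V_n² / (4kTB)
4kTB = 4 × 1.38×10⁻²³ × 290 × 5.14×10² = 8.23×10⁻¹⁸
R = (1.43×10⁻⁶)² / 8.23×10⁻¹⁸ = 2.49×10⁵ Ω = 249 kΩ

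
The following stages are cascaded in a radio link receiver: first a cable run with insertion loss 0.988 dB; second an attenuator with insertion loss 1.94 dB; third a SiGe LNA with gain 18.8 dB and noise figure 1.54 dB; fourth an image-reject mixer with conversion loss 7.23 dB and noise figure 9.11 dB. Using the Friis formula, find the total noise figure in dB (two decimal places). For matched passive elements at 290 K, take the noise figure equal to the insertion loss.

Convert to linear (a loss of L dB is a gain of −L dB): F_i = 10^(NF_i/10), G_i = 10^(G_i,dB/10)
  Stage 1: F_1 = 10^(0.988/10) = 1.255, G_1 = 10^(−0.988/10) = 0.7965
  Stage 2: F_2 = 10^(1.94/10) = 1.563, G_2 = 10^(−1.94/10) = 0.6397
  Stage 3: F_3 = 10^(1.54/10) = 1.426, G_3 = 10^(18.8/10) = 75.86
  Stage 4: F_4 = 10^(9.11/10) = 8.147, G_4 = 10^(−7.23/10) = 0.1892
Friis cascade:
  F = 1.255 + (1.563 − 1)/0.7965 + (1.426 − 1)/0.5096 + (8.147 − 1)/38.65 = 2.983
NF = 10 log₁₀(2.983) = 4.75 dB

4.75 dB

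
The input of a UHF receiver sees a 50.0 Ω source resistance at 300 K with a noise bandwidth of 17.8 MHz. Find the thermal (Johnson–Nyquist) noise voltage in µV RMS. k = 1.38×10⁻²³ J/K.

3.84 µV

V_n = √(4kTRB)
4kTRB = 4 × 1.38×10⁻²³ × 300 × 5.00×10¹ × 1.78×10⁷ = 1.47×10⁻¹¹ V²
V_n = √(1.47×10⁻¹¹) = 3.84×10⁻⁶ V = 3.84 µV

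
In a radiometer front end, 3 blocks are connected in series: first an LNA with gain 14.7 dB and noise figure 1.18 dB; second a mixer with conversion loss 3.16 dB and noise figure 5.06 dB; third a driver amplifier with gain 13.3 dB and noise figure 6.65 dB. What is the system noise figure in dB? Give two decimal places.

2.15 dB

Convert to linear (a loss of L dB is a gain of −L dB): F_i = 10^(NF_i/10), G_i = 10^(G_i,dB/10)
  Stage 1: F_1 = 10^(1.18/10) = 1.312, G_1 = 10^(14.7/10) = 29.51
  Stage 2: F_2 = 10^(5.06/10) = 3.206, G_2 = 10^(−3.16/10) = 0.4831
  Stage 3: F_3 = 10^(6.65/10) = 4.624, G_3 = 10^(13.3/10) = 21.38
Friis cascade:
  F = 1.312 + (3.206 − 1)/29.51 + (4.624 − 1)/14.26 = 1.641
NF = 10 log₁₀(1.641) = 2.15 dB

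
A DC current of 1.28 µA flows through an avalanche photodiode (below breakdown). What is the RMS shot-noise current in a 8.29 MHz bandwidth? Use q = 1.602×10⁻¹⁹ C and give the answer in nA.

1.84 nA

I_n = √(2qI·B)
2qI·B = 2 × 1.602×10⁻¹⁹ × 1.28×10⁻⁶ × 8.29×10⁶ = 3.40×10⁻¹⁸ A²
I_n = √(3.40×10⁻¹⁸) = 1.84×10⁻⁹ A = 1.84 nA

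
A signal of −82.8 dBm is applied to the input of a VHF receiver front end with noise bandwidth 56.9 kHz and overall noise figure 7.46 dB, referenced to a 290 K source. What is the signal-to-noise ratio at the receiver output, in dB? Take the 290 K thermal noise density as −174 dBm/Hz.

Noise floor: N = −174 + 10 log₁₀(B) + NF
10 log₁₀(5.69×10⁴) = 47.55 dB
N = −174 + 47.55 + 7.46 = −118.99 dBm
SNR = P_sig − N = −82.8 − (−118.99) = 36.19 dB → 36.2 dB

36.2 dB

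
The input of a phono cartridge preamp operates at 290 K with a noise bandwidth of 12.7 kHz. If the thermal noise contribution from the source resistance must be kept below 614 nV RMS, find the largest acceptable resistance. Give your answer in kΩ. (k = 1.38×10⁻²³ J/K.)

Johnson–Nyquist: V_n = √(4kTRB) ⇒ R = V_n² / (4kTB)
4kTB = 4 × 1.38×10⁻²³ × 290 × 1.27×10⁴ = 2.03×10⁻¹⁶
R = (6.14×10⁻⁷)² / 2.03×10⁻¹⁶ = 1.85×10³ Ω = 1.85 kΩ

1.85 kΩ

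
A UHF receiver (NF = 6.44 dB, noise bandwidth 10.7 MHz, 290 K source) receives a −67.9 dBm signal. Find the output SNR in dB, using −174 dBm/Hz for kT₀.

Noise floor: N = −174 + 10 log₁₀(B) + NF
10 log₁₀(1.07×10⁷) = 70.29 dB
N = −174 + 70.29 + 6.44 = −97.27 dBm
SNR = P_sig − N = −67.9 − (−97.27) = 29.37 dB → 29.4 dB

29.4 dB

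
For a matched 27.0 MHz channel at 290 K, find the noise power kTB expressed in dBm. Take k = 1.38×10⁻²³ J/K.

−99.7 dBm

P_n = kTB = 1.38×10⁻²³ × 290 × 2.70×10⁷ = 1.08×10⁻¹³ W
In dBm: 10 log₁₀(1.08×10⁻¹³ / 10⁻³) = −99.7 dBm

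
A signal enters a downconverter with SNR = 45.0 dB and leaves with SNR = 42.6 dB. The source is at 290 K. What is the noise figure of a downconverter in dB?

NF (dB) = SNR_in(dB) − SNR_out(dB) when the source is at T₀
NF = 45.0 − 42.6 = 2.4 dB

2.4 dB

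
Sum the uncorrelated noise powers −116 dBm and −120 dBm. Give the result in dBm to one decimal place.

Convert to linear, add, convert back:
P₁ = 2.51×10⁻¹⁵ W, P₂ = 1.00×10⁻¹⁵ W
P_tot = 3.51×10⁻¹⁵ W → 10 log₁₀(P_tot / 10⁻³) = −114.5 dBm

−114.5 dBm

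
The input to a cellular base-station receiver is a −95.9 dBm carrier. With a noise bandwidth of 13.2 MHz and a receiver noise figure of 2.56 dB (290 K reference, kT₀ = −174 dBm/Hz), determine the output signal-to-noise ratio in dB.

4.3 dB

Noise floor: N = −174 + 10 log₁₀(B) + NF
10 log₁₀(1.32×10⁷) = 71.21 dB
N = −174 + 71.21 + 2.56 = −100.23 dBm
SNR = P_sig − N = −95.9 − (−100.23) = 4.33 dB → 4.3 dB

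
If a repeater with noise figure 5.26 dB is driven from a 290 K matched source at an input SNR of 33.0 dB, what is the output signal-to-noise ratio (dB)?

27.74 dB

By definition F = SNR_in/SNR_out, so in dB: SNR_out = SNR_in − NF
SNR_out = 33.0 − 5.26 = 27.74 dB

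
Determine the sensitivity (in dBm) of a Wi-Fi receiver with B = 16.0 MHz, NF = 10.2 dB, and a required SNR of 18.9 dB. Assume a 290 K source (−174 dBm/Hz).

−72.9 dBm

Sensitivity = −174 + 10 log₁₀(B) + NF + SNR_min
= −174 + 72.04 + 10.2 + 18.9
= −72.86 dBm → −72.9 dBm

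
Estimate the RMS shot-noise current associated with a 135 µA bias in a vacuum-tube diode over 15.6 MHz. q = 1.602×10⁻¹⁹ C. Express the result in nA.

I_n = √(2qI·B)
2qI·B = 2 × 1.602×10⁻¹⁹ × 1.35×10⁻⁴ × 1.56×10⁷ = 6.75×10⁻¹⁶ A²
I_n = √(6.75×10⁻¹⁶) = 2.60×10⁻⁸ A = 26.0 nA

26.0 nA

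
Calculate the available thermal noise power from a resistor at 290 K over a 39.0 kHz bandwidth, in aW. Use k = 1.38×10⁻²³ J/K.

156 aW

P_n = kTB = 1.38×10⁻²³ × 290 × 3.90×10⁴ = 1.56×10⁻¹⁶ W = 156 aW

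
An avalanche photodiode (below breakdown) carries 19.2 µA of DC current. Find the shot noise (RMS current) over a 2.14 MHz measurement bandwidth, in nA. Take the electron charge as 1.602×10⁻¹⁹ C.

I_n = √(2qI·B)
2qI·B = 2 × 1.602×10⁻¹⁹ × 1.92×10⁻⁵ × 2.14×10⁶ = 1.32×10⁻¹⁷ A²
I_n = √(1.32×10⁻¹⁷) = 3.63×10⁻⁹ A = 3.63 nA

3.63 nA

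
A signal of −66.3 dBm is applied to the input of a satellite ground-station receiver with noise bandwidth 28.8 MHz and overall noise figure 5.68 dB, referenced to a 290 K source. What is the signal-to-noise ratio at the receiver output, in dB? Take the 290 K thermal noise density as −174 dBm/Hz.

Noise floor: N = −174 + 10 log₁₀(B) + NF
10 log₁₀(2.88×10⁷) = 74.59 dB
N = −174 + 74.59 + 5.68 = −93.73 dBm
SNR = P_sig − N = −66.3 − (−93.73) = 27.43 dB → 27.4 dB

27.4 dB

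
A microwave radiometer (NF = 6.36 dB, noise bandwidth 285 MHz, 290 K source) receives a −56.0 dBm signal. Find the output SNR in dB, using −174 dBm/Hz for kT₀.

27.1 dB

Noise floor: N = −174 + 10 log₁₀(B) + NF
10 log₁₀(2.85×10⁸) = 84.55 dB
N = −174 + 84.55 + 6.36 = −83.09 dBm
SNR = P_sig − N = −56.0 − (−83.09) = 27.09 dB → 27.1 dB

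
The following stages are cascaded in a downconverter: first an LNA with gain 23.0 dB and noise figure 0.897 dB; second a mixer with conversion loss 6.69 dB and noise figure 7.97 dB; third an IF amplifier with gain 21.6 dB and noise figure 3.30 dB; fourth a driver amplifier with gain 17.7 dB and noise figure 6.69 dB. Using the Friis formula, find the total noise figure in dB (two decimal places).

Convert to linear (a loss of L dB is a gain of −L dB): F_i = 10^(NF_i/10), G_i = 10^(G_i,dB/10)
  Stage 1: F_1 = 10^(0.897/10) = 1.229, G_1 = 10^(23.0/10) = 199.5
  Stage 2: F_2 = 10^(7.97/10) = 6.266, G_2 = 10^(−6.69/10) = 0.2143
  Stage 3: F_3 = 10^(3.30/10) = 2.138, G_3 = 10^(21.6/10) = 144.5
  Stage 4: F_4 = 10^(6.69/10) = 4.667, G_4 = 10^(17.7/10) = 58.88
Friis cascade:
  F = 1.229 + (6.266 − 1)/199.5 + (2.138 − 1)/42.76 + (4.667 − 1)/6180 = 1.283
NF = 10 log₁₀(1.283) = 1.08 dB

1.08 dB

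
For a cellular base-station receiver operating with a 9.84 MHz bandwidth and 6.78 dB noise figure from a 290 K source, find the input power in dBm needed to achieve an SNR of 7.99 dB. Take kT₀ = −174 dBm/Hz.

−89.3 dBm

Sensitivity = −174 + 10 log₁₀(B) + NF + SNR_min
= −174 + 69.93 + 6.78 + 7.99
= −89.30 dBm → −89.3 dBm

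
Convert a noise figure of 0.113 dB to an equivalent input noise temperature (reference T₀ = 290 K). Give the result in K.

F = 10^(0.113/10) = 1.02636
T_e = (F − 1)·T₀ = (1.02636 − 1) × 290 = 7.64 K

7.64 K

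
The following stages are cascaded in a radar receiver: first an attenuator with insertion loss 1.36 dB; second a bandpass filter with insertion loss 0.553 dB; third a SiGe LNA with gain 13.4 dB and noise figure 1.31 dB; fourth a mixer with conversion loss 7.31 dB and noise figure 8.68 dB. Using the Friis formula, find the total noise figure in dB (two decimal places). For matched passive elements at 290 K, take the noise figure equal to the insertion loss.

Convert to linear (a loss of L dB is a gain of −L dB): F_i = 10^(NF_i/10), G_i = 10^(G_i,dB/10)
  Stage 1: F_1 = 10^(1.36/10) = 1.368, G_1 = 10^(−1.36/10) = 0.7311
  Stage 2: F_2 = 10^(0.553/10) = 1.136, G_2 = 10^(−0.553/10) = 0.8804
  Stage 3: F_3 = 10^(1.31/10) = 1.352, G_3 = 10^(13.4/10) = 21.88
  Stage 4: F_4 = 10^(8.68/10) = 7.379, G_4 = 10^(−7.31/10) = 0.1858
Friis cascade:
  F = 1.368 + (1.136 − 1)/0.7311 + (1.352 − 1)/0.6437 + (7.379 − 1)/14.08 = 2.553
NF = 10 log₁₀(2.553) = 4.07 dB

4.07 dB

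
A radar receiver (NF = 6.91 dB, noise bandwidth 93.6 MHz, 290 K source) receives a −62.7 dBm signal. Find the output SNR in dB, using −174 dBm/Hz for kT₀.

24.7 dB

Noise floor: N = −174 + 10 log₁₀(B) + NF
10 log₁₀(9.36×10⁷) = 79.71 dB
N = −174 + 79.71 + 6.91 = −87.38 dBm
SNR = P_sig − N = −62.7 − (−87.38) = 24.68 dB → 24.7 dB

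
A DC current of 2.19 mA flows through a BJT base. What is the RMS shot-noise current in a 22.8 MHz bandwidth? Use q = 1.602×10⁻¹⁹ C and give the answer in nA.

I_n = √(2qI·B)
2qI·B = 2 × 1.602×10⁻¹⁹ × 2.19×10⁻³ × 2.28×10⁷ = 1.60×10⁻¹⁴ A²
I_n = √(1.60×10⁻¹⁴) = 1.26×10⁻⁷ A = 126 nA

126 nA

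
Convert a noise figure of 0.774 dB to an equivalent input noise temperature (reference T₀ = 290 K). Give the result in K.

F = 10^(0.774/10) = 1.19509
T_e = (F − 1)·T₀ = (1.19509 − 1) × 290 = 56.6 K

56.6 K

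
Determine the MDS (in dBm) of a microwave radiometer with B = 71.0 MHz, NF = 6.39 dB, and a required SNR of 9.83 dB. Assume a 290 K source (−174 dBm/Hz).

Sensitivity = −174 + 10 log₁₀(B) + NF + SNR_min
= −174 + 78.51 + 6.39 + 9.83
= −79.27 dBm → −79.3 dBm

−79.3 dBm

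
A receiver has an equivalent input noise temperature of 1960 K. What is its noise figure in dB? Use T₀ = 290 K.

F = 1 + T_e/T₀ = 1 + 1960/290 = 7.75862
NF = 10 log₁₀(7.75862) = 8.90 dB

8.90 dB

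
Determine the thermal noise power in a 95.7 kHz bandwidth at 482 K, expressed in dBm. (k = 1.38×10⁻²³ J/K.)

P_n = kTB = 1.38×10⁻²³ × 482 × 9.57×10⁴ = 6.37×10⁻¹⁶ W
In dBm: 10 log₁₀(6.37×10⁻¹⁶ / 10⁻³) = −122.0 dBm

−122.0 dBm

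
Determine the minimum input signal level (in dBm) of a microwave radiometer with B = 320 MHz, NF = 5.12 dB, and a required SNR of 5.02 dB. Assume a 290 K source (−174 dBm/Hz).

−78.8 dBm

Sensitivity = −174 + 10 log₁₀(B) + NF + SNR_min
= −174 + 85.05 + 5.12 + 5.02
= −78.81 dBm → −78.8 dBm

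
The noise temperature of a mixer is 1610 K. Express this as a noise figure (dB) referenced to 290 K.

F = 1 + T_e/T₀ = 1 + 1610/290 = 6.55172
NF = 10 log₁₀(6.55172) = 8.16 dB

8.16 dB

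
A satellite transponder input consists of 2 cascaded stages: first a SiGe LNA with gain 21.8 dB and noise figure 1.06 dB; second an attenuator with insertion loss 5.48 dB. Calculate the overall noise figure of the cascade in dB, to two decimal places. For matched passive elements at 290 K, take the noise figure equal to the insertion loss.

1.12 dB

Convert to linear (a loss of L dB is a gain of −L dB): F_i = 10^(NF_i/10), G_i = 10^(G_i,dB/10)
  Stage 1: F_1 = 10^(1.06/10) = 1.276, G_1 = 10^(21.8/10) = 151.4
  Stage 2: F_2 = 10^(5.48/10) = 3.532, G_2 = 10^(−5.48/10) = 0.2831
Friis cascade:
  F = 1.276 + (3.532 − 1)/151.4 = 1.293
NF = 10 log₁₀(1.293) = 1.12 dB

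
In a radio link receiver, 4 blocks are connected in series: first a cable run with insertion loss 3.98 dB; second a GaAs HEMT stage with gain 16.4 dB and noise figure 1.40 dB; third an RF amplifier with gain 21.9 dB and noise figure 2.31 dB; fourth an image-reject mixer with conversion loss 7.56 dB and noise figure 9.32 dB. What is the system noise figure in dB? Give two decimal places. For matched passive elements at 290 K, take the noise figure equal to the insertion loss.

Convert to linear (a loss of L dB is a gain of −L dB): F_i = 10^(NF_i/10), G_i = 10^(G_i,dB/10)
  Stage 1: F_1 = 10^(3.98/10) = 2.500, G_1 = 10^(−3.98/10) = 0.3999
  Stage 2: F_2 = 10^(1.40/10) = 1.380, G_2 = 10^(16.4/10) = 43.65
  Stage 3: F_3 = 10^(2.31/10) = 1.702, G_3 = 10^(21.9/10) = 154.9
  Stage 4: F_4 = 10^(9.32/10) = 8.551, G_4 = 10^(−7.56/10) = 0.1754
Friis cascade:
  F = 2.500 + (1.380 − 1)/0.3999 + (1.702 − 1)/17.46 + (8.551 − 1)/2704 = 3.494
NF = 10 log₁₀(3.494) = 5.43 dB

5.43 dB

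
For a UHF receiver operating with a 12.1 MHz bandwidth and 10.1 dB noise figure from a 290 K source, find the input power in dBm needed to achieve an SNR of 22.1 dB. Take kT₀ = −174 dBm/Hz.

Sensitivity = −174 + 10 log₁₀(B) + NF + SNR_min
= −174 + 70.83 + 10.1 + 22.1
= −70.97 dBm → −71.0 dBm

−71.0 dBm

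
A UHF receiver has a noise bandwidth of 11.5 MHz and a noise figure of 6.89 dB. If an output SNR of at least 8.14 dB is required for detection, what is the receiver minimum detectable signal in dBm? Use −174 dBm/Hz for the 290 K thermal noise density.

−88.4 dBm

Sensitivity = −174 + 10 log₁₀(B) + NF + SNR_min
= −174 + 70.61 + 6.89 + 8.14
= −88.36 dBm → −88.4 dBm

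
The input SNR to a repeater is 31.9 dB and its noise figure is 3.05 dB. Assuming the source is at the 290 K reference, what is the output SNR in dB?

By definition F = SNR_in/SNR_out, so in dB: SNR_out = SNR_in − NF
SNR_out = 31.9 − 3.05 = 28.85 dB

28.85 dB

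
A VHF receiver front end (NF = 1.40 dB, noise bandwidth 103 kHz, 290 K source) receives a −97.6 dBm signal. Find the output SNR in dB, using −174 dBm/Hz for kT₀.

24.9 dB

Noise floor: N = −174 + 10 log₁₀(B) + NF
10 log₁₀(1.03×10⁵) = 50.13 dB
N = −174 + 50.13 + 1.40 = −122.47 dBm
SNR = P_sig − N = −97.6 − (−122.47) = 24.87 dB → 24.9 dB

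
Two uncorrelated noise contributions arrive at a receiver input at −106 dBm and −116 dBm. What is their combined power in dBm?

−105.6 dBm

Convert to linear, add, convert back:
P₁ = 2.51×10⁻¹⁴ W, P₂ = 2.51×10⁻¹⁵ W
P_tot = 2.76×10⁻¹⁴ W → 10 log₁₀(P_tot / 10⁻³) = −105.6 dBm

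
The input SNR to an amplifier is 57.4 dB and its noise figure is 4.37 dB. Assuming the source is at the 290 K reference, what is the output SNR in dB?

53.03 dB

By definition F = SNR_in/SNR_out, so in dB: SNR_out = SNR_in − NF
SNR_out = 57.4 − 4.37 = 53.03 dB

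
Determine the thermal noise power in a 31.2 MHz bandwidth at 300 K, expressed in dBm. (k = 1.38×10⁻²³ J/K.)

−98.9 dBm

P_n = kTB = 1.38×10⁻²³ × 300 × 3.12×10⁷ = 1.29×10⁻¹³ W
In dBm: 10 log₁₀(1.29×10⁻¹³ / 10⁻³) = −98.9 dBm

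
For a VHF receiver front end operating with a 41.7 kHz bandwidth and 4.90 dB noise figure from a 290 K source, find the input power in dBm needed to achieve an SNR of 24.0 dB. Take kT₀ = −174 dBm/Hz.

−98.9 dBm

Sensitivity = −174 + 10 log₁₀(B) + NF + SNR_min
= −174 + 46.2 + 4.90 + 24.0
= −98.90 dBm → −98.9 dBm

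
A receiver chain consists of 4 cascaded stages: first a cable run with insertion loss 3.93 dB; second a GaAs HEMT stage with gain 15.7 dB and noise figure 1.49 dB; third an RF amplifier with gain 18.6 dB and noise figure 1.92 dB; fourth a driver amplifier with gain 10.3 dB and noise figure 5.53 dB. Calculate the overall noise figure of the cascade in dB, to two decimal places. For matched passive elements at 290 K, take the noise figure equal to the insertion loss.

5.47 dB

Convert to linear (a loss of L dB is a gain of −L dB): F_i = 10^(NF_i/10), G_i = 10^(G_i,dB/10)
  Stage 1: F_1 = 10^(3.93/10) = 2.472, G_1 = 10^(−3.93/10) = 0.4046
  Stage 2: F_2 = 10^(1.49/10) = 1.409, G_2 = 10^(15.7/10) = 37.15
  Stage 3: F_3 = 10^(1.92/10) = 1.556, G_3 = 10^(18.6/10) = 72.44
  Stage 4: F_4 = 10^(5.53/10) = 3.573, G_4 = 10^(10.3/10) = 10.72
Friis cascade:
  F = 2.472 + (1.409 − 1)/0.4046 + (1.556 − 1)/15.03 + (3.573 − 1)/1089 = 3.523
NF = 10 log₁₀(3.523) = 5.47 dB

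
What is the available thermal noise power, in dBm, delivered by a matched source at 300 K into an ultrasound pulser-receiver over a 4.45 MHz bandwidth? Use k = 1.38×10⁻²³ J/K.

−107.3 dBm

P_n = kTB = 1.38×10⁻²³ × 300 × 4.45×10⁶ = 1.84×10⁻¹⁴ W
In dBm: 10 log₁₀(1.84×10⁻¹⁴ / 10⁻³) = −107.3 dBm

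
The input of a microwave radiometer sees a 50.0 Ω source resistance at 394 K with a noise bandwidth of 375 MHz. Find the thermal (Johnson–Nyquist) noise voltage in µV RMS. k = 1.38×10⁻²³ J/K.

20.2 µV

V_n = √(4kTRB)
4kTRB = 4 × 1.38×10⁻²³ × 394 × 5.00×10¹ × 3.75×10⁸ = 4.08×10⁻¹⁰ V²
V_n = √(4.08×10⁻¹⁰) = 2.02×10⁻⁵ V = 20.2 µV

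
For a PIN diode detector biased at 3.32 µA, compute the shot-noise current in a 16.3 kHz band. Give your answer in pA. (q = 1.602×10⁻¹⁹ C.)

I_n = √(2qI·B)
2qI·B = 2 × 1.602×10⁻¹⁹ × 3.32×10⁻⁶ × 1.63×10⁴ = 1.73×10⁻²⁰ A²
I_n = √(1.73×10⁻²⁰) = 1.32×10⁻¹⁰ A = 132 pA

132 pA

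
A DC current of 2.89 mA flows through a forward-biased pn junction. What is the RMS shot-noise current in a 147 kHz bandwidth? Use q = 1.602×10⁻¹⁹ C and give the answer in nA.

I_n = √(2qI·B)
2qI·B = 2 × 1.602×10⁻¹⁹ × 2.89×10⁻³ × 1.47×10⁵ = 1.36×10⁻¹⁶ A²
I_n = √(1.36×10⁻¹⁶) = 1.17×10⁻⁸ A = 11.7 nA

11.7 nA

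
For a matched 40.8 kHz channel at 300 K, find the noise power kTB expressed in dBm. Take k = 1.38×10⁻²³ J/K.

P_n = kTB = 1.38×10⁻²³ × 300 × 4.08×10⁴ = 1.69×10⁻¹⁶ W
In dBm: 10 log₁₀(1.69×10⁻¹⁶ / 10⁻³) = −127.7 dBm

−127.7 dBm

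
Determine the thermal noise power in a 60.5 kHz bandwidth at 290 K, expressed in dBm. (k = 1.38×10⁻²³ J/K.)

P_n = kTB = 1.38×10⁻²³ × 290 × 6.05×10⁴ = 2.42×10⁻¹⁶ W
In dBm: 10 log₁₀(2.42×10⁻¹⁶ / 10⁻³) = −126.2 dBm

−126.2 dBm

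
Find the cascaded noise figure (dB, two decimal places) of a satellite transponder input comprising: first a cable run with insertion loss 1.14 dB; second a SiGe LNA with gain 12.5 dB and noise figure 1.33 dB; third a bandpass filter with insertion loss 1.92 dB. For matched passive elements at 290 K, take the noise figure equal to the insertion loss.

Convert to linear (a loss of L dB is a gain of −L dB): F_i = 10^(NF_i/10), G_i = 10^(G_i,dB/10)
  Stage 1: F_1 = 10^(1.14/10) = 1.300, G_1 = 10^(−1.14/10) = 0.7691
  Stage 2: F_2 = 10^(1.33/10) = 1.358, G_2 = 10^(12.5/10) = 17.78
  Stage 3: F_3 = 10^(1.92/10) = 1.556, G_3 = 10^(−1.92/10) = 0.6427
Friis cascade:
  F = 1.300 + (1.358 − 1)/0.7691 + (1.556 − 1)/13.68 = 1.807
NF = 10 log₁₀(1.807) = 2.57 dB

2.57 dB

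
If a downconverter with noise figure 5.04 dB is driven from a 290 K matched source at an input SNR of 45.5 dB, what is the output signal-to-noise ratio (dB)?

By definition F = SNR_in/SNR_out, so in dB: SNR_out = SNR_in − NF
SNR_out = 45.5 − 5.04 = 40.46 dB

40.46 dB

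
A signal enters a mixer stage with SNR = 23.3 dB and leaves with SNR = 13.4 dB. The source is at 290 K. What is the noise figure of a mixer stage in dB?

9.9 dB

NF (dB) = SNR_in(dB) − SNR_out(dB) when the source is at T₀
NF = 23.3 − 13.4 = 9.9 dB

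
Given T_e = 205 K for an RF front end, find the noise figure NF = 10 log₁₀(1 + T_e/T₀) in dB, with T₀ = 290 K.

2.32 dB

F = 1 + T_e/T₀ = 1 + 205/290 = 1.7069
NF = 10 log₁₀(1.7069) = 2.32 dB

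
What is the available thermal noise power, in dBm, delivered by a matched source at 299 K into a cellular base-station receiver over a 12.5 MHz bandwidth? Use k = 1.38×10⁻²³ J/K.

−102.9 dBm

P_n = kTB = 1.38×10⁻²³ × 299 × 1.25×10⁷ = 5.16×10⁻¹⁴ W
In dBm: 10 log₁₀(5.16×10⁻¹⁴ / 10⁻³) = −102.9 dBm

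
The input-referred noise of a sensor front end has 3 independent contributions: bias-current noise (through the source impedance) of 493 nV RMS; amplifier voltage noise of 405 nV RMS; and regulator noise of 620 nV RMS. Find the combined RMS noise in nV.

890 nV

Uncorrelated sources add in power (mean-square): V_tot = √(ΣV_i²)
V_tot = √[(4.93×10⁻⁷)² + (4.05×10⁻⁷)² + (6.20×10⁻⁷)²] = 8.90×10⁻⁷ V = 890 nV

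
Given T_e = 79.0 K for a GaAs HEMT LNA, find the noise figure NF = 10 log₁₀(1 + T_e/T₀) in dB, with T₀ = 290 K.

1.05 dB

F = 1 + T_e/T₀ = 1 + 79.0/290 = 1.27241
NF = 10 log₁₀(1.27241) = 1.05 dB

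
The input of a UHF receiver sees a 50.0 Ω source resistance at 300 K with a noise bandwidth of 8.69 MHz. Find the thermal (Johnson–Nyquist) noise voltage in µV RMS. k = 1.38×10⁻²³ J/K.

V_n = √(4kTRB)
4kTRB = 4 × 1.38×10⁻²³ × 300 × 5.00×10¹ × 8.69×10⁶ = 7.20×10⁻¹² V²
V_n = √(7.20×10⁻¹²) = 2.68×10⁻⁶ V = 2.68 µV

2.68 µV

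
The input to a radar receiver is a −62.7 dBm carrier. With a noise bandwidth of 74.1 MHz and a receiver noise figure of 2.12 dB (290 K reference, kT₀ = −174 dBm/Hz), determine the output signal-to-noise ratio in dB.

30.5 dB

Noise floor: N = −174 + 10 log₁₀(B) + NF
10 log₁₀(7.41×10⁷) = 78.7 dB
N = −174 + 78.7 + 2.12 = −93.18 dBm
SNR = P_sig − N = −62.7 − (−93.18) = 30.48 dB → 30.5 dB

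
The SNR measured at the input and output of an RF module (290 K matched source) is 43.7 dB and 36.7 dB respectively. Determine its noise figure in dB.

NF (dB) = SNR_in(dB) − SNR_out(dB) when the source is at T₀
NF = 43.7 − 36.7 = 7.0 dB

7.0 dB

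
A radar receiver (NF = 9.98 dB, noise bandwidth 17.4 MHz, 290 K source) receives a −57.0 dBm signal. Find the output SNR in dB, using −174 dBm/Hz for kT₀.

Noise floor: N = −174 + 10 log₁₀(B) + NF
10 log₁₀(1.74×10⁷) = 72.41 dB
N = −174 + 72.41 + 9.98 = −91.61 dBm
SNR = P_sig − N = −57.0 − (−91.61) = 34.61 dB → 34.6 dB

34.6 dB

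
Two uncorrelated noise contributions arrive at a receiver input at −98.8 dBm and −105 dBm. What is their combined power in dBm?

Convert to linear, add, convert back:
P₁ = 1.32×10⁻¹³ W, P₂ = 3.16×10⁻¹⁴ W
P_tot = 1.63×10⁻¹³ W → 10 log₁₀(P_tot / 10⁻³) = −97.9 dBm

−97.9 dBm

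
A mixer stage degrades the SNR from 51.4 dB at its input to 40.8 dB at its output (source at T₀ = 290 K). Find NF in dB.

10.6 dB

NF (dB) = SNR_in(dB) − SNR_out(dB) when the source is at T₀
NF = 51.4 − 40.8 = 10.6 dB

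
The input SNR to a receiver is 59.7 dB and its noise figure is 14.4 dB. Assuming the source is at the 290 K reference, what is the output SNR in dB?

By definition F = SNR_in/SNR_out, so in dB: SNR_out = SNR_in − NF
SNR_out = 59.7 − 14.4 = 45.3 dB

45.3 dB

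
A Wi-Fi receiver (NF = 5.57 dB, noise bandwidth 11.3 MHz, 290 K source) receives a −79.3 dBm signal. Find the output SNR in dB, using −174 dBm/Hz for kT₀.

18.6 dB

Noise floor: N = −174 + 10 log₁₀(B) + NF
10 log₁₀(1.13×10⁷) = 70.53 dB
N = −174 + 70.53 + 5.57 = −97.90 dBm
SNR = P_sig − N = −79.3 − (−97.90) = 18.60 dB → 18.6 dB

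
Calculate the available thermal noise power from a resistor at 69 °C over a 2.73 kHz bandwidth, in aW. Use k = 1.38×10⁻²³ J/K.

12.9 aW

T = 69 °C + 273.15 = 342.15 K
P_n = kTB = 1.38×10⁻²³ × 342.15 × 2.73×10³ = 1.29×10⁻¹⁷ W = 12.9 aW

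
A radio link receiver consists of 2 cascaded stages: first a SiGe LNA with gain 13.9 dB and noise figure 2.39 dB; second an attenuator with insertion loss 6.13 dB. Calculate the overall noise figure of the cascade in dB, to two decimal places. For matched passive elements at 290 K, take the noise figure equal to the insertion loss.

2.70 dB

Convert to linear (a loss of L dB is a gain of −L dB): F_i = 10^(NF_i/10), G_i = 10^(G_i,dB/10)
  Stage 1: F_1 = 10^(2.39/10) = 1.734, G_1 = 10^(13.9/10) = 24.55
  Stage 2: F_2 = 10^(6.13/10) = 4.102, G_2 = 10^(−6.13/10) = 0.2438
Friis cascade:
  F = 1.734 + (4.102 − 1)/24.55 = 1.860
NF = 10 log₁₀(1.860) = 2.70 dB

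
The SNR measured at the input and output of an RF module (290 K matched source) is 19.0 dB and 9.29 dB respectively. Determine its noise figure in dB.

9.71 dB

NF (dB) = SNR_in(dB) − SNR_out(dB) when the source is at T₀
NF = 19.0 − 9.29 = 9.71 dB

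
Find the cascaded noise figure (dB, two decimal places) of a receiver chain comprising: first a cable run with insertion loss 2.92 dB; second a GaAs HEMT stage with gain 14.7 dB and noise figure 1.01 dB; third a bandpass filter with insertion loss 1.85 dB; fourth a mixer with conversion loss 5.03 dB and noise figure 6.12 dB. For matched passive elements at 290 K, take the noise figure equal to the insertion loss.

Convert to linear (a loss of L dB is a gain of −L dB): F_i = 10^(NF_i/10), G_i = 10^(G_i,dB/10)
  Stage 1: F_1 = 10^(2.92/10) = 1.959, G_1 = 10^(−2.92/10) = 0.5105
  Stage 2: F_2 = 10^(1.01/10) = 1.262, G_2 = 10^(14.7/10) = 29.51
  Stage 3: F_3 = 10^(1.85/10) = 1.531, G_3 = 10^(−1.85/10) = 0.6531
  Stage 4: F_4 = 10^(6.12/10) = 4.093, G_4 = 10^(−5.03/10) = 0.3141
Friis cascade:
  F = 1.959 + (1.262 − 1)/0.5105 + (1.531 − 1)/15.07 + (4.093 − 1)/9.840 = 2.821
NF = 10 log₁₀(2.821) = 4.50 dB

4.50 dB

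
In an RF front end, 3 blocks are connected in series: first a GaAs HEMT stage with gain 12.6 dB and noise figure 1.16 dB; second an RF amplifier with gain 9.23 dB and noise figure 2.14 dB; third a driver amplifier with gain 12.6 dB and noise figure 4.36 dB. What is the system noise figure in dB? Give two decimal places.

1.31 dB

Convert to linear (a loss of L dB is a gain of −L dB): F_i = 10^(NF_i/10), G_i = 10^(G_i,dB/10)
  Stage 1: F_1 = 10^(1.16/10) = 1.306, G_1 = 10^(12.6/10) = 18.20
  Stage 2: F_2 = 10^(2.14/10) = 1.637, G_2 = 10^(9.23/10) = 8.375
  Stage 3: F_3 = 10^(4.36/10) = 2.729, G_3 = 10^(12.6/10) = 18.20
Friis cascade:
  F = 1.306 + (1.637 − 1)/18.20 + (2.729 − 1)/152.4 = 1.353
NF = 10 log₁₀(1.353) = 1.31 dB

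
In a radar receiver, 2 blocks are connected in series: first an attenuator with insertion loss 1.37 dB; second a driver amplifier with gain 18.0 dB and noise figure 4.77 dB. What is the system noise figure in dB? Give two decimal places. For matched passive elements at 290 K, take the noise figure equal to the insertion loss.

6.14 dB

Convert to linear (a loss of L dB is a gain of −L dB): F_i = 10^(NF_i/10), G_i = 10^(G_i,dB/10)
  Stage 1: F_1 = 10^(1.37/10) = 1.371, G_1 = 10^(−1.37/10) = 0.7295
  Stage 2: F_2 = 10^(4.77/10) = 2.999, G_2 = 10^(18.0/10) = 63.10
Friis cascade:
  F = 1.371 + (2.999 − 1)/0.7295 = 4.111
NF = 10 log₁₀(4.111) = 6.14 dB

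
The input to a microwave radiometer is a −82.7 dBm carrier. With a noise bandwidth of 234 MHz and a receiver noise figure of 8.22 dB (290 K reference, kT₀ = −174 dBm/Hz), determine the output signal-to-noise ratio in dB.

−0.6 dB

Noise floor: N = −174 + 10 log₁₀(B) + NF
10 log₁₀(2.34×10⁸) = 83.69 dB
N = −174 + 83.69 + 8.22 = −82.09 dBm
SNR = P_sig − N = −82.7 − (−82.09) = −0.61 dB → −0.6 dB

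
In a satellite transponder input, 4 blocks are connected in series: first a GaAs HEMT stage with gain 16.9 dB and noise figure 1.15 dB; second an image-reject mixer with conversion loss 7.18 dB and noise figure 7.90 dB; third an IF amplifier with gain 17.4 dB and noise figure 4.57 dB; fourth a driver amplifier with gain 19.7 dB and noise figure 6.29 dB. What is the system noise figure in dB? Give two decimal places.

Convert to linear (a loss of L dB is a gain of −L dB): F_i = 10^(NF_i/10), G_i = 10^(G_i,dB/10)
  Stage 1: F_1 = 10^(1.15/10) = 1.303, G_1 = 10^(16.9/10) = 48.98
  Stage 2: F_2 = 10^(7.90/10) = 6.166, G_2 = 10^(−7.18/10) = 0.1914
  Stage 3: F_3 = 10^(4.57/10) = 2.864, G_3 = 10^(17.4/10) = 54.95
  Stage 4: F_4 = 10^(6.29/10) = 4.256, G_4 = 10^(19.7/10) = 93.33
Friis cascade:
  F = 1.303 + (6.166 − 1)/48.98 + (2.864 − 1)/9.376 + (4.256 − 1)/515.2 = 1.614
NF = 10 log₁₀(1.614) = 2.08 dB

2.08 dB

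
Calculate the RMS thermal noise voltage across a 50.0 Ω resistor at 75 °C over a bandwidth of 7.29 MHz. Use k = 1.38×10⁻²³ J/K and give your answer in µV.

T = 75 °C + 273.15 = 348.15 K
V_n = √(4kTRB)
4kTRB = 4 × 1.38×10⁻²³ × 348.15 × 5.00×10¹ × 7.29×10⁶ = 7.00×10⁻¹² V²
V_n = √(7.00×10⁻¹²) = 2.65×10⁻⁶ V = 2.65 µV

2.65 µV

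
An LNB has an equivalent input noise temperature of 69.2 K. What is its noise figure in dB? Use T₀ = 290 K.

F = 1 + T_e/T₀ = 1 + 69.2/290 = 1.23862
NF = 10 log₁₀(1.23862) = 0.929 dB

0.929 dB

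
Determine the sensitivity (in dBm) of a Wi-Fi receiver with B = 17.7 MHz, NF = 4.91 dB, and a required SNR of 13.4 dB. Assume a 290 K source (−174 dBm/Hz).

−83.2 dBm

Sensitivity = −174 + 10 log₁₀(B) + NF + SNR_min
= −174 + 72.48 + 4.91 + 13.4
= −83.21 dBm → −83.2 dBm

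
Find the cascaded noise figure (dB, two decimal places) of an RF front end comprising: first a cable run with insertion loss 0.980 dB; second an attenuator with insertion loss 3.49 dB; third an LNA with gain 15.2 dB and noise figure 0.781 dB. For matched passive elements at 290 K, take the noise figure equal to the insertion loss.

Convert to linear (a loss of L dB is a gain of −L dB): F_i = 10^(NF_i/10), G_i = 10^(G_i,dB/10)
  Stage 1: F_1 = 10^(0.980/10) = 1.253, G_1 = 10^(−0.980/10) = 0.7980
  Stage 2: F_2 = 10^(3.49/10) = 2.234, G_2 = 10^(−3.49/10) = 0.4477
  Stage 3: F_3 = 10^(0.781/10) = 1.197, G_3 = 10^(15.2/10) = 33.11
Friis cascade:
  F = 1.253 + (2.234 − 1)/0.7980 + (1.197 − 1)/0.3573 = 3.350
NF = 10 log₁₀(3.350) = 5.25 dB

5.25 dB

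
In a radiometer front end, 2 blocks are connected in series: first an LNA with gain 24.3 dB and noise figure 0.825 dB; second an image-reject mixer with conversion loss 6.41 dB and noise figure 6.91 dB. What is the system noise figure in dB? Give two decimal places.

0.88 dB

Convert to linear (a loss of L dB is a gain of −L dB): F_i = 10^(NF_i/10), G_i = 10^(G_i,dB/10)
  Stage 1: F_1 = 10^(0.825/10) = 1.209, G_1 = 10^(24.3/10) = 269.2
  Stage 2: F_2 = 10^(6.91/10) = 4.909, G_2 = 10^(−6.41/10) = 0.2286
Friis cascade:
  F = 1.209 + (4.909 − 1)/269.2 = 1.224
NF = 10 log₁₀(1.224) = 0.88 dB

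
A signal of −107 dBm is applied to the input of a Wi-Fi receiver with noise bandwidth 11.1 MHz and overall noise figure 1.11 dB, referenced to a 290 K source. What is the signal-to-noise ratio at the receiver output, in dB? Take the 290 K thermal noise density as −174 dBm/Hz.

Noise floor: N = −174 + 10 log₁₀(B) + NF
10 log₁₀(1.11×10⁷) = 70.45 dB
N = −174 + 70.45 + 1.11 = −102.44 dBm
SNR = P_sig − N = −107 − (−102.44) = −4.56 dB → −4.6 dB

−4.6 dB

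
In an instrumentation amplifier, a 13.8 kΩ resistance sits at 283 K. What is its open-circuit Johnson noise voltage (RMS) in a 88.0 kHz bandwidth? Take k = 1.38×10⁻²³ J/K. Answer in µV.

V_n = √(4kTRB)
4kTRB = 4 × 1.38×10⁻²³ × 283 × 1.38×10⁴ × 8.80×10⁴ = 1.90×10⁻¹¹ V²
V_n = √(1.90×10⁻¹¹) = 4.36×10⁻⁶ V = 4.36 µV

4.36 µV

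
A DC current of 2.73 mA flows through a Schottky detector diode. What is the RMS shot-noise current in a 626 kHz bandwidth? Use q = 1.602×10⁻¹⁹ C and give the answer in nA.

I_n = √(2qI·B)
2qI·B = 2 × 1.602×10⁻¹⁹ × 2.73×10⁻³ × 6.26×10⁵ = 5.48×10⁻¹⁶ A²
I_n = √(5.48×10⁻¹⁶) = 2.34×10⁻⁸ A = 23.4 nA

23.4 nA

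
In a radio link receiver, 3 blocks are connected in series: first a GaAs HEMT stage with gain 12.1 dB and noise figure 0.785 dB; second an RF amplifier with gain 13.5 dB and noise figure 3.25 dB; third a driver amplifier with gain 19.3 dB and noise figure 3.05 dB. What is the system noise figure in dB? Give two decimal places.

Convert to linear (a loss of L dB is a gain of −L dB): F_i = 10^(NF_i/10), G_i = 10^(G_i,dB/10)
  Stage 1: F_1 = 10^(0.785/10) = 1.198, G_1 = 10^(12.1/10) = 16.22
  Stage 2: F_2 = 10^(3.25/10) = 2.113, G_2 = 10^(13.5/10) = 22.39
  Stage 3: F_3 = 10^(3.05/10) = 2.018, G_3 = 10^(19.3/10) = 85.11
Friis cascade:
  F = 1.198 + (2.113 − 1)/16.22 + (2.018 − 1)/363.1 = 1.270
NF = 10 log₁₀(1.270) = 1.04 dB

1.04 dB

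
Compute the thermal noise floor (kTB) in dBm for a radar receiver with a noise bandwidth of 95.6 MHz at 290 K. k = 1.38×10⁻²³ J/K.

P_n = kTB = 1.38×10⁻²³ × 290 × 9.56×10⁷ = 3.83×10⁻¹³ W
In dBm: 10 log₁₀(3.83×10⁻¹³ / 10⁻³) = −94.2 dBm

−94.2 dBm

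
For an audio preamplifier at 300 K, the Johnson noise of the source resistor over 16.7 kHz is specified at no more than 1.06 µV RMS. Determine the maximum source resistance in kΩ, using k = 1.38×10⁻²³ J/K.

4.06 kΩ

Johnson–Nyquist: V_n = √(4kTRB) ⇒ R = V_n² / (4kTB)
4kTB = 4 × 1.38×10⁻²³ × 300 × 1.67×10⁴ = 2.77×10⁻¹⁶
R = (1.06×10⁻⁶)² / 2.77×10⁻¹⁶ = 4.06×10³ Ω = 4.06 kΩ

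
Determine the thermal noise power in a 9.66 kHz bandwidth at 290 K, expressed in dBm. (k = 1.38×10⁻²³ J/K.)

−134.1 dBm

P_n = kTB = 1.38×10⁻²³ × 290 × 9.66×10³ = 3.87×10⁻¹⁷ W
In dBm: 10 log₁₀(3.87×10⁻¹⁷ / 10⁻³) = −134.1 dBm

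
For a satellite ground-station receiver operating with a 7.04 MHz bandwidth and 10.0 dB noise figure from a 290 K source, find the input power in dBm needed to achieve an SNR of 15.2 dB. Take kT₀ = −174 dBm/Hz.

−80.3 dBm

Sensitivity = −174 + 10 log₁₀(B) + NF + SNR_min
= −174 + 68.48 + 10.0 + 15.2
= −80.32 dBm → −80.3 dBm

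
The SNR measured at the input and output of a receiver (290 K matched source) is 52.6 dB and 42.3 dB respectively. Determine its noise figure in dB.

10.3 dB

NF (dB) = SNR_in(dB) − SNR_out(dB) when the source is at T₀
NF = 52.6 − 42.3 = 10.3 dB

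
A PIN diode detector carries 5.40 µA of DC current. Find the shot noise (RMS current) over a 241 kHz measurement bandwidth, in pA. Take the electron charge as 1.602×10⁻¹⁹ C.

I_n = √(2qI·B)
2qI·B = 2 × 1.602×10⁻¹⁹ × 5.40×10⁻⁶ × 2.41×10⁵ = 4.17×10⁻¹⁹ A²
I_n = √(4.17×10⁻¹⁹) = 6.46×10⁻¹⁰ A = 646 pA

646 pA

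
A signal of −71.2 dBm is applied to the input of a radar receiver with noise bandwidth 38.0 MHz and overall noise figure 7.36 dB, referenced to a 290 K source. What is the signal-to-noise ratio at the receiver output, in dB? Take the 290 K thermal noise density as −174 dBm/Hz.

Noise floor: N = −174 + 10 log₁₀(B) + NF
10 log₁₀(3.80×10⁷) = 75.8 dB
N = −174 + 75.8 + 7.36 = −90.84 dBm
SNR = P_sig − N = −71.2 − (−90.84) = 19.64 dB → 19.6 dB

19.6 dB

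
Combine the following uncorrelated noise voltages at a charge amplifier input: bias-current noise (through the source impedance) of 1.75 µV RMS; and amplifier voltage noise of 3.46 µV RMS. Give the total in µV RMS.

3.88 µV

Uncorrelated sources add in power (mean-square): V_tot = √(ΣV_i²)
V_tot = √[(1.75×10⁻⁶)² + (3.46×10⁻⁶)²] = 3.88×10⁻⁶ V = 3.88 µV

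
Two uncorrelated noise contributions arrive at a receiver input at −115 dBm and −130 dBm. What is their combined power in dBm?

Convert to linear, add, convert back:
P₁ = 3.16×10⁻¹⁵ W, P₂ = 1.00×10⁻¹⁶ W
P_tot = 3.26×10⁻¹⁵ W → 10 log₁₀(P_tot / 10⁻³) = −114.9 dBm

−114.9 dBm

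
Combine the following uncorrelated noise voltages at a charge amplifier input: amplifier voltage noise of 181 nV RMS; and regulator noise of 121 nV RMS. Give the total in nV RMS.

218 nV

Uncorrelated sources add in power (mean-square): V_tot = √(ΣV_i²)
V_tot = √[(1.81×10⁻⁷)² + (1.21×10⁻⁷)²] = 2.18×10⁻⁷ V = 218 nV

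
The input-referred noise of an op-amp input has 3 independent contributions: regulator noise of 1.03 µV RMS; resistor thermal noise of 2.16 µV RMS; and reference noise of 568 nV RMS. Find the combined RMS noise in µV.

2.46 µV

Uncorrelated sources add in power (mean-square): V_tot = √(ΣV_i²)
V_tot = √[(1.03×10⁻⁶)² + (2.16×10⁻⁶)² + (5.68×10⁻⁷)²] = 2.46×10⁻⁶ V = 2.46 µV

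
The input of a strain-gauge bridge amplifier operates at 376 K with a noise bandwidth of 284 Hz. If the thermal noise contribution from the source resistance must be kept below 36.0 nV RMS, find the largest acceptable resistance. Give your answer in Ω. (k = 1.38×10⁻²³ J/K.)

Johnson–Nyquist: V_n = √(4kTRB) ⇒ R = V_n² / (4kTB)
4kTB = 4 × 1.38×10⁻²³ × 376 × 2.84×10² = 5.89×10⁻¹⁸
R = (3.60×10⁻⁸)² / 5.89×10⁻¹⁸ = 2.20×10² Ω = 220 Ω

220 Ω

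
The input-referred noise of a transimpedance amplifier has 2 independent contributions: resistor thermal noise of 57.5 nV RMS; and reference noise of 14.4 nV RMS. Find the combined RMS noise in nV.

Uncorrelated sources add in power (mean-square): V_tot = √(ΣV_i²)
V_tot = √[(5.75×10⁻⁸)² + (1.44×10⁻⁸)²] = 5.93×10⁻⁸ V = 59.3 nV

59.3 nV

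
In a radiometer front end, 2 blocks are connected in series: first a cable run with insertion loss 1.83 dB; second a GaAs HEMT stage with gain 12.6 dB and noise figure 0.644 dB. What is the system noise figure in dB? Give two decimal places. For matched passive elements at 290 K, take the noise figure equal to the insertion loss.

Convert to linear (a loss of L dB is a gain of −L dB): F_i = 10^(NF_i/10), G_i = 10^(G_i,dB/10)
  Stage 1: F_1 = 10^(1.83/10) = 1.524, G_1 = 10^(−1.83/10) = 0.6561
  Stage 2: F_2 = 10^(0.644/10) = 1.160, G_2 = 10^(12.6/10) = 18.20
Friis cascade:
  F = 1.524 + (1.160 − 1)/0.6561 = 1.768
NF = 10 log₁₀(1.768) = 2.47 dB

2.47 dB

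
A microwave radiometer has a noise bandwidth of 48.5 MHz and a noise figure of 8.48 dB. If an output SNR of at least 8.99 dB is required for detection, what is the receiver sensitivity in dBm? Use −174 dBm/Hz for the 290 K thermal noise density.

Sensitivity = −174 + 10 log₁₀(B) + NF + SNR_min
= −174 + 76.86 + 8.48 + 8.99
= −79.67 dBm → −79.7 dBm

−79.7 dBm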